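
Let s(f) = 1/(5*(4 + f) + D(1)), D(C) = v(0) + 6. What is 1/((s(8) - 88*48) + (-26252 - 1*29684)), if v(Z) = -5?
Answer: -61/3669759 ≈ -1.6622e-5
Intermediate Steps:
D(C) = 1 (D(C) = -5 + 6 = 1)
s(f) = 1/(21 + 5*f) (s(f) = 1/(5*(4 + f) + 1) = 1/((20 + 5*f) + 1) = 1/(21 + 5*f))
1/((s(8) - 88*48) + (-26252 - 1*29684)) = 1/((1/(21 + 5*8) - 88*48) + (-26252 - 1*29684)) = 1/((1/(21 + 40) - 4224) + (-26252 - 29684)) = 1/((1/61 - 4224) - 55936) = 1/(-257663/61 - 55936) = 1/(-3669759/61) = -61/3669759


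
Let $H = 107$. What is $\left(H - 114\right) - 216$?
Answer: $-223$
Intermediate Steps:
$\left(H - 114\right) - 216 = \left(107 - 114\right) - 216 = -7 - 216 = -223$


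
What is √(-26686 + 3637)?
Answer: 3*I*√2561 ≈ 151.82*I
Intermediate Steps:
√(-26686 + 3637) = √(-23049) = 3*I*√2561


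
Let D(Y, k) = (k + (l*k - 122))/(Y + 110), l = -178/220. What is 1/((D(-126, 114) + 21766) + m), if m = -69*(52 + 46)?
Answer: 880/13209033 ≈ 6.6621e-5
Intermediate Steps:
l = -89/110 (l = -178*1/220 = -89/110 ≈ -0.80909)
D(Y, k) = (-122 + 21*k/110)/(110 + Y) (D(Y, k) = (k + (-89*k/110 - 122))/(Y + 110) = (k + (-122 - 89*k/110))/(110 + Y) = (-122 + 21*k/110)/(110 + Y))
m = -6762 (m = -69*98 = -6762)
1/((D(-126, 114) + 21766) + m) = 1/(((-13420 + 21*114)/(110*(110 - 126)) + 21766) - 6762) = 1/(((1/110)*(-13420 + 2394)/(-16) + 21766) - 6762) = 1/(((1/110)*(-1/16)*(-11026) + 21766) - 6762) = 1/((5513/880 + 21766) - 6762) = 1/(19159593/880 - 6762) = 1/(13209033/880) = 880/13209033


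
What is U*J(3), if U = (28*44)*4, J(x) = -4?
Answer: -19712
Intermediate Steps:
U = 4928 (U = 1232*4 = 4928)
U*J(3) = 4928*(-4) = -19712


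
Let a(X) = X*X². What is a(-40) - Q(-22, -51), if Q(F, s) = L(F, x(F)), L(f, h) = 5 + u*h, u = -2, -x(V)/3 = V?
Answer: -63873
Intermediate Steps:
x(V) = -3*V
a(X) = X³
L(f, h) = 5 - 2*h
Q(F, s) = 5 + 6*F (Q(F, s) = 5 - (-6)*F = 5 + 6*F)
a(-40) - Q(-22, -51) = (-40)³ - (5 + 6*(-22)) = -64000 - (5 - 132) = -64000 - 1*(-127) = -64000 + 127 = -63873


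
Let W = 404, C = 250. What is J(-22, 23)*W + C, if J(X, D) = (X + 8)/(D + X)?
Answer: -5406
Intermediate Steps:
J(X, D) = (8 + X)/(D + X)
J(-22, 23)*W + C = ((8 - 22)/(23 - 22))*404 + 250 = (-14/1)*404 + 250 = (1*(-14))*404 + 250 = -14*404 + 250 = -5656 + 250 = -5406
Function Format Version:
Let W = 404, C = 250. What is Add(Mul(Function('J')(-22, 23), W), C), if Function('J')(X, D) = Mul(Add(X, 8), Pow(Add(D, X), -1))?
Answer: -5406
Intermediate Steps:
Function('J')(X, D) = Mul(Pow(Add(D, X), -1), Add(8, X)) (Function('J')(X, D) = Mul(Add(8, X), Pow(Add(D, X), -1)) = Mul(Pow(Add(D, X), -1), Add(8, X)))
Add(Mul(Function('J')(-22, 23), W), C) = Add(Mul(Mul(Pow(Add(23, -22), -1), Add(8, -22)), 404), 250) = Add(Mul(Mul(Pow(1, -1), -14), 404), 250) = Add(Mul(Mul(1, -14), 404), 250) = Add(Mul(-14, 404), 250) = Add(-5656, 250) = -5406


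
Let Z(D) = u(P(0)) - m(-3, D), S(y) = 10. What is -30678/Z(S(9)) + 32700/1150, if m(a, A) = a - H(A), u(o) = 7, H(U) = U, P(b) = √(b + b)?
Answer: -346257/230 ≈ -1505.5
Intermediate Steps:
P(b) = √2*√b (P(b) = √(2*b) = √2*√b)
m(a, A) = a - A
Z(D) = 10 + D (Z(D) = 7 - (-3 - D) = 7 + (3 + D) = 10 + D)
-30678/Z(S(9)) + 32700/1150 = -30678/(10 + 10) + 32700/1150 = -30678/20 + 32700*(1/1150) = -30678*1/20 + 654/23 = -15339/10 + 654/23 = -346257/230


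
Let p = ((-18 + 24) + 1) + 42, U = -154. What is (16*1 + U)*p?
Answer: -6762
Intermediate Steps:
p = 49 (p = (6 + 1) + 42 = 7 + 42 = 49)
(16*1 + U)*p = (16*1 - 154)*49 = (16 - 154)*49 = -138*49 = -6762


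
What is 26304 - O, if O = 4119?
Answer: 22185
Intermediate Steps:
26304 - O = 26304 - 1*4119 = 26304 - 4119 = 22185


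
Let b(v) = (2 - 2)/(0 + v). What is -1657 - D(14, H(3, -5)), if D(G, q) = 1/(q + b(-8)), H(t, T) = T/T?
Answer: -1658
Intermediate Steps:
H(t, T) = 1
b(v) = 0 (b(v) = 0/v = 0)
D(G, q) = 1/q (D(G, q) = 1/(q + 0) = 1/q)
-1657 - D(14, H(3, -5)) = -1657 - 1/1 = -1657 - 1*1 = -1657 - 1 = -1658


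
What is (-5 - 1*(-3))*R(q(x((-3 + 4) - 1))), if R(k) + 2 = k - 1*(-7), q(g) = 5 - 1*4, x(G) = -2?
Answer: -12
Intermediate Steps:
q(g) = 1 (q(g) = 5 - 4 = 1)
R(k) = 5 + k (R(k) = -2 + (k - 1*(-7)) = -2 + (k + 7) = -2 + (7 + k) = 5 + k)
(-5 - 1*(-3))*R(q(x((-3 + 4) - 1))) = (-5 - 1*(-3))*(5 + 1) = (-5 + 3)*6 = -2*6 = -12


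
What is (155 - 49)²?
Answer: 11236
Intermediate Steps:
(155 - 49)² = 106² = 11236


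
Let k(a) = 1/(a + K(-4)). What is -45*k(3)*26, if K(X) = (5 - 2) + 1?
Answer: -1170/7 ≈ -167.14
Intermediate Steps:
K(X) = 4 (K(X) = 3 + 1 = 4)
k(a) = 1/(4 + a) (k(a) = 1/(a + 4) = 1/(4 + a))
-45*k(3)*26 = -45/(4 + 3)*26 = -45/7*26 = -1170/7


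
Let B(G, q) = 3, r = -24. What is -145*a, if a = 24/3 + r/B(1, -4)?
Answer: 0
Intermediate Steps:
a = 0 (a = 24/3 - 24/3 = 24*(1/3) - 24*1/3 = 8 - 8 = 0)
-145*a = -145*0 = 0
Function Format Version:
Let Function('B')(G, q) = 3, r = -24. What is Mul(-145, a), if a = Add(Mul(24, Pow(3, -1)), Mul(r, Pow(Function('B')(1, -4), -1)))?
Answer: 0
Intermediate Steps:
a = 0 (a = Add(Mul(24, Pow(3, -1)), Mul(-24, Pow(3, -1))) = Add(Mul(24, Rational(1, 3)), Mul(-24, Rational(1, 3))) = Add(8, -8) = 0)
Mul(-145, a) = Mul(-145, 0) = 0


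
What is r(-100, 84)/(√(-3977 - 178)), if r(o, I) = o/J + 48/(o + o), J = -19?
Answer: -2386*I*√4155/1973625 ≈ -0.077928*I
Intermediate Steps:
r(o, I) = 24/o - o/19 (r(o, I) = o/(-19) + 48/(o + o) = o*(-1/19) + 48/((2*o)) = -o/19 + 48*(1/(2*o)) = -o/19 + 24/o = 24/o - o/19)
r(-100, 84)/(√(-3977 - 178)) = (24/(-100) - 1/19*(-100))/(√(-3977 - 178)) = (24*(-1/100) + 100/19)/(√(-4155)) = (-6/25 + 100/19)/((I*√4155)) = 2386*(-I*√4155/4155)/475 = -2386*I*√4155/1973625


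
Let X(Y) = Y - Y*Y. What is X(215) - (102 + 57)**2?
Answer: -71291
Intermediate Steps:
X(Y) = Y - Y**2
X(215) - (102 + 57)**2 = 215*(1 - 1*215) - (102 + 57)**2 = 215*(1 - 215) - 1*159**2 = 215*(-214) - 1*25281 = -46010 - 25281 = -71291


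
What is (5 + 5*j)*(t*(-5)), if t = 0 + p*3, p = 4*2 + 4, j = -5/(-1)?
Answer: -5400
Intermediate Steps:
j = 5 (j = -5*(-1) = 5)
p = 12 (p = 8 + 4 = 12)
t = 36 (t = 0 + 12*3 = 0 + 36 = 36)
(5 + 5*j)*(t*(-5)) = (5 + 5*5)*(36*(-5)) = (5 + 25)*(-180) = 30*(-180) = -5400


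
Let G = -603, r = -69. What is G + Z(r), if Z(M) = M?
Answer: -672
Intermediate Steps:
G + Z(r) = -603 - 69 = -672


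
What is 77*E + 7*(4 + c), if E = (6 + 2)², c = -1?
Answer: 4949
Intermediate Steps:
E = 64 (E = 8² = 64)
77*E + 7*(4 + c) = 77*64 + 7*(4 - 1) = 4928 + 7*3 = 4928 + 21 = 4949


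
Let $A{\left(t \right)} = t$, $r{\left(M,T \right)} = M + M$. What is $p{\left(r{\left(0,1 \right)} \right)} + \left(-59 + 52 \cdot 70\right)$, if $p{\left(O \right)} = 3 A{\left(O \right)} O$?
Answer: $3581$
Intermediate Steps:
$r{\left(M,T \right)} = 2 M$
$p{\left(O \right)} = 3 O^{2}$ ($p{\left(O \right)} = 3 O O = 3 O^{2}$)
$p{\left(r{\left(0,1 \right)} \right)} + \left(-59 + 52 \cdot 70\right) = 3 \left(2 \cdot 0\right)^{2} + \left(-59 + 52 \cdot 70\right) = 3 \cdot 0^{2} + \left(-59 + 3640\right) = 3 \cdot 0 + 3581 = 0 + 3581 = 3581$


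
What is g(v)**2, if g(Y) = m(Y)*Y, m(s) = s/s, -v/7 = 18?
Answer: 15876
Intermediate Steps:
v = -126 (v = -7*18 = -126)
m(s) = 1
g(Y) = Y (g(Y) = 1*Y = Y)
g(v)**2 = (-126)**2 = 15876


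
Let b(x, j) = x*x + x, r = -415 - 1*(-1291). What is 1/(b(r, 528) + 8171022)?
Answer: 1/8939274 ≈ 1.1187e-7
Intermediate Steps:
r = 876 (r = -415 + 1291 = 876)
b(x, j) = x + x² (b(x, j) = x² + x = x + x²)
1/(b(r, 528) + 8171022) = 1/(876*(1 + 876) + 8171022) = 1/(876*877 + 8171022) = 1/(768252 + 8171022) = 1/8939274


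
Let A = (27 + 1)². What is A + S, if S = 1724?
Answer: 2508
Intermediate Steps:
A = 784 (A = 28² = 784)
A + S = 784 + 1724 = 2508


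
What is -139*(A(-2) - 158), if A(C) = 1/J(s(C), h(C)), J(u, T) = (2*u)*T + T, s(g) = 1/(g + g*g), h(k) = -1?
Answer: 44063/2 ≈ 22032.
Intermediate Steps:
s(g) = 1/(g + g²)
J(u, T) = T + 2*T*u (J(u, T) = 2*T*u + T = T + 2*T*u)
A(C) = 1/(-1 - 2/(C*(1 + C))) (A(C) = 1/(-(1 + 2*(1/(C*(1 + C))))) = 1/(-(1 + 2/(C*(1 + C)))) = 1/(-1 - 2/(C*(1 + C))))
-139*(A(-2) - 158) = -139*(-1*(-2)*(1 - 2)/(2 - 2*(1 - 2)) - 158) = -139*(-1*(-2)*(-1)/(2 - 2*(-1)) - 158) = -139*(-1*(-2)*(-1)/(2 + 2) - 158) = -139*(-1*(-2)*(-1)/4 - 158) = -139*(-1*(-2)*¼*(-1) - 158) = -139*(-½ - 158) = -139*(-317/2) = 44063/2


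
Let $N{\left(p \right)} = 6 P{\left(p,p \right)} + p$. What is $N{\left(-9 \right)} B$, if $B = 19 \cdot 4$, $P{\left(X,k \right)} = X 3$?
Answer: $-12996$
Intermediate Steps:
$P{\left(X,k \right)} = 3 X$
$N{\left(p \right)} = 19 p$ ($N{\left(p \right)} = 6 \cdot 3 p + p = 18 p + p = 19 p$)
$B = 76$
$N{\left(-9 \right)} B = 19 \left(-9\right) 76 = \left(-171\right) 76 = -12996$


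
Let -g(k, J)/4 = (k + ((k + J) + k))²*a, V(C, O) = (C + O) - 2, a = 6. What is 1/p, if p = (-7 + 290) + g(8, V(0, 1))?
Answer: -1/12413 ≈ -8.0561e-5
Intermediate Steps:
V(C, O) = -2 + C + O
g(k, J) = -24*(J + 3*k)² (g(k, J) = -4*(k + ((k + J) + k))²*6 = -4*(k + ((J + k) + k))²*6 = -4*(k + (J + 2*k))²*6 = -4*(J + 3*k)²*6 = -24*(J + 3*k)²)
p = -12413 (p = (-7 + 290) - 24*((-2 + 0 + 1) + 3*8)² = 283 - 24*(-1 + 24)² = 283 - 24*23² = 283 - 24*529 = 283 - 12696 = -12413)
1/p = 1/(-12413) = -1/12413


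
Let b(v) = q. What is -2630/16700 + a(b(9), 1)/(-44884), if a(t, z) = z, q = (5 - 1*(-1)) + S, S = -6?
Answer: -5903081/37478140 ≈ -0.15751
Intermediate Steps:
q = 0 (q = (5 - 1*(-1)) - 6 = (5 + 1) - 6 = 6 - 6 = 0)
b(v) = 0
-2630/16700 + a(b(9), 1)/(-44884) = -2630/16700 + 1/(-44884) = -2630*1/16700 + 1*(-1/44884) = -263/1670 - 1/44884 = -5903081/37478140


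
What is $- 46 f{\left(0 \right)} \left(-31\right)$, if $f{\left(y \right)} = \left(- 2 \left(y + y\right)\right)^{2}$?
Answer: $0$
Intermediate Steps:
$f{\left(y \right)} = 16 y^{2}$ ($f{\left(y \right)} = \left(- 2 \cdot 2 y\right)^{2} = \left(- 4 y\right)^{2} = 16 y^{2}$)
$- 46 f{\left(0 \right)} \left(-31\right) = - 46 \cdot 16 \cdot 0^{2} \left(-31\right) = - 46 \cdot 16 \cdot 0 \left(-31\right) = \left(-46\right) 0 \left(-31\right) = 0 \left(-31\right) = 0$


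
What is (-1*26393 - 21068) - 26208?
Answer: -73669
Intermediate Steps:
(-1*26393 - 21068) - 26208 = (-26393 - 21068) - 26208 = -47461 - 26208 = -73669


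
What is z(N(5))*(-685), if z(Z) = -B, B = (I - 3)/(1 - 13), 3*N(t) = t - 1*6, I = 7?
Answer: -685/3 ≈ -228.33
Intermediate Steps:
N(t) = -2 + t/3 (N(t) = (t - 1*6)/3 = (t - 6)/3 = (-6 + t)/3 = -2 + t/3)
B = -⅓ (B = (7 - 3)/(1 - 13) = 4/(-12) = 4*(-1/12) = -⅓ ≈ -0.33333)
z(Z) = ⅓ (z(Z) = -1*(-⅓) = ⅓)
z(N(5))*(-685) = (⅓)*(-685) = -685/3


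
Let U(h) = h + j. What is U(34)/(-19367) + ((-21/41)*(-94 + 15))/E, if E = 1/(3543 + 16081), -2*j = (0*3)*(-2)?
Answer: 630516233878/794047 ≈ 7.9405e+5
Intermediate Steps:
j = 0 (j = -0*3*(-2)/2 = -0*(-2) = -1/2*0 = 0)
E = 1/19624 ≈ 5.0958e-5
U(h) = h (U(h) = h + 0 = h)
U(34)/(-19367) + ((-21/41)*(-94 + 15))/E = 34/(-19367) + ((-21/41)*(-94 + 15))/(1/19624) = 34*(-1/19367) + (-21*1/41*(-79))*19624 = -34/19367 - 21/41*(-79)*19624 = -34/19367 + (1659/41)*19624 = -34/19367 + 32556216/41 = 630516233878/794047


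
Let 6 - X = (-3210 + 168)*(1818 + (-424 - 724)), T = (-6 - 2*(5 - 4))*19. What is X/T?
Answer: -1019073/76 ≈ -13409.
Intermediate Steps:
T = -152 (T = (-6 - 2*1)*19 = (-6 - 2)*19 = -8*19 = -152)
X = 2038146 (X = 6 - (-3210 + 168)*(1818 + (-424 - 724)) = 6 - (-3042)*(1818 - 1148) = 6 - (-3042)*670 = 6 - 1*(-2038140) = 6 + 2038140 = 2038146)
X/T = 2038146/(-152) = 2038146*(-1/152) = -1019073/76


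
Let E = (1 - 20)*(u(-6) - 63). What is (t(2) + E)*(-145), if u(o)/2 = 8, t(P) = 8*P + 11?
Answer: -133400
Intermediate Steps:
t(P) = 11 + 8*P
u(o) = 16 (u(o) = 2*8 = 16)
E = 893 (E = (1 - 20)*(16 - 63) = -19*(-47) = 893)
(t(2) + E)*(-145) = ((11 + 8*2) + 893)*(-145) = ((11 + 16) + 893)*(-145) = (27 + 893)*(-145) = 920*(-145) = -133400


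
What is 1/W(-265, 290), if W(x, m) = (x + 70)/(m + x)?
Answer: -5/39 ≈ -0.12821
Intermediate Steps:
W(x, m) = (70 + x)/(m + x)
1/W(-265, 290) = 1/((70 - 265)/(290 - 265)) = 1/(-195/25) = 1/((1/25)*(-195)) = 1/(-39/5) = -5/39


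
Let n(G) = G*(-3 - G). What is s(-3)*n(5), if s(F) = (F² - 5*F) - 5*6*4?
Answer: 3840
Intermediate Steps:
s(F) = -120 + F² - 5*F (s(F) = (F² - 5*F) - 30*4 = (F² - 5*F) - 120 = -120 + F² - 5*F)
s(-3)*n(5) = (-120 + (-3)² - 5*(-3))*(-1*5*(3 + 5)) = (-120 + 9 + 15)*(-1*5*8) = -96*(-40) = 3840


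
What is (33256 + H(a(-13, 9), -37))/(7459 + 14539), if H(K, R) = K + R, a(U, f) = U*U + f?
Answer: 33397/21998 ≈ 1.5182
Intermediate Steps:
a(U, f) = f + U² (a(U, f) = U² + f = f + U²)
(33256 + H(a(-13, 9), -37))/(7459 + 14539) = (33256 + ((9 + (-13)²) - 37))/(7459 + 14539) = (33256 + ((9 + 169) - 37))/21998 = (33256 + (178 - 37))*(1/21998) = (33256 + 141)*(1/21998) = 33397*(1/21998) = 33397/21998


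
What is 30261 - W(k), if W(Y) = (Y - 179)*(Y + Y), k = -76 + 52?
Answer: 20517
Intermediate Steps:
k = -24
W(Y) = 2*Y*(-179 + Y) (W(Y) = (-179 + Y)*(2*Y) = 2*Y*(-179 + Y))
30261 - W(k) = 30261 - 2*(-24)*(-179 - 24) = 30261 - 2*(-24)*(-203) = 30261 - 1*9744 = 30261 - 9744 = 20517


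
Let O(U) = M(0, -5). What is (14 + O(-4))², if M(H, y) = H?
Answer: 196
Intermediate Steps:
O(U) = 0
(14 + O(-4))² = (14 + 0)² = 14² = 196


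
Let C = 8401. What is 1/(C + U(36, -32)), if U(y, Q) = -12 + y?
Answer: 1/8425 ≈ 0.00011869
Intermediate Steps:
1/(C + U(36, -32)) = 1/(8401 + (-12 + 36)) = 1/(8401 + 24) = 1/8425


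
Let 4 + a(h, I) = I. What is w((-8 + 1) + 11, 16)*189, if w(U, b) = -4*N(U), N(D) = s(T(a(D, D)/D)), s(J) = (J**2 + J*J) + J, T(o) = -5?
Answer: -34020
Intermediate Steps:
a(h, I) = -4 + I
s(J) = J + 2*J**2 (s(J) = (J**2 + J**2) + J = 2*J**2 + J = J + 2*J**2)
N(D) = 45 (N(D) = -5*(1 + 2*(-5)) = -5*(1 - 10) = -5*(-9) = 45)
w(U, b) = -180 (w(U, b) = -4*45 = -180)
w((-8 + 1) + 11, 16)*189 = -180*189 = -34020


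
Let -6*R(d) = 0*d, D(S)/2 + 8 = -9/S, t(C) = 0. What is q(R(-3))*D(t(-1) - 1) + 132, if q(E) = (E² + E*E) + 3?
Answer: 138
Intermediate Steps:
D(S) = -16 - 18/S (D(S) = -16 + 2*(-9/S) = -16 - 18/S)
R(d) = 0 (R(d) = -0*d = -⅙*0 = 0)
q(E) = 3 + 2*E² (q(E) = (E² + E²) + 3 = 2*E² + 3 = 3 + 2*E²)
q(R(-3))*D(t(-1) - 1) + 132 = (3 + 2*0²)*(-16 - 18/(0 - 1)) + 132 = (3 + 2*0)*(-16 - 18/(-1)) + 132 = (3 + 0)*(-16 - 18*(-1)) + 132 = 3*(-16 + 18) + 132 = 3*2 + 132 = 6 + 132 = 138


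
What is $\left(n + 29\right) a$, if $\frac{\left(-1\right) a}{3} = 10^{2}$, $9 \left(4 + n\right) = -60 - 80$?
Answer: $- \frac{8500}{3} \approx -2833.3$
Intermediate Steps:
$n = - \frac{176}{9}$ ($n = -4 + \frac{-60 - 80}{9} = -4 + \frac{1}{9} \left(-140\right) = -4 - \frac{140}{9} = - \frac{176}{9} \approx -19.556$)
$a = -300$ ($a = - 3 \cdot 10^{2} = \left(-3\right) 100 = -300$)
$\left(n + 29\right) a = \left(- \frac{176}{9} + 29\right) \left(-300\right) = \frac{85}{9} \left(-300\right) = - \frac{8500}{3}$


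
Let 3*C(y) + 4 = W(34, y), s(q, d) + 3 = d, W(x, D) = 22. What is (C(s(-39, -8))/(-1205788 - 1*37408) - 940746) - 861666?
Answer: -1120375694379/621598 ≈ -1.8024e+6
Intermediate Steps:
s(q, d) = -3 + d
C(y) = 6 (C(y) = -4/3 + (1/3)*22 = -4/3 + 22/3 = 6)
(C(s(-39, -8))/(-1205788 - 1*37408) - 940746) - 861666 = (6/(-1205788 - 1*37408) - 940746) - 861666 = (6/(-1205788 - 37408) - 940746) - 861666 = (6/(-1243196) - 940746) - 861666 = (6*(-1/1243196) - 940746) - 861666 = (-3/621598 - 940746) - 861666 = -584765832111/621598 - 861666 = -1120375694379/621598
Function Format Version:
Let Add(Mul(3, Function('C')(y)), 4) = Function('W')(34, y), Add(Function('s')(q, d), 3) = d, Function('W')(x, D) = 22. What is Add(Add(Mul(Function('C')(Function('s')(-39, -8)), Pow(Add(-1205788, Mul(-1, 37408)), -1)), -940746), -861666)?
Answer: Rational(-1120375694379, 621598) ≈ -1.8024e+6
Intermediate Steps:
Function('s')(q, d) = Add(-3, d)
Function('C')(y) = 6 (Function('C')(y) = Add(Rational(-4, 3), Mul(Rational(1, 3), 22)) = Add(Rational(-4, 3), Rational(22, 3)) = 6)
Add(Add(Mul(Function('C')(Function('s')(-39, -8)), Pow(Add(-1205788, Mul(-1, 37408)), -1)), -940746), -861666) = Add(Add(Mul(6, Pow(Add(-1205788, Mul(-1, 37408)), -1)), -940746), -861666) = Add(Add(Mul(6, Pow(Add(-1205788, -37408), -1)), -940746), -861666) = Add(Add(Mul(6, Pow(-1243196, -1)), -940746), -861666) = Add(Add(Mul(6, Rational(-1, 1243196)), -940746), -861666) = Add(Add(Rational(-3, 621598), -940746), -861666) = Add(Rational(-584765832111, 621598), -861666) = Rational(-1120375694379, 621598)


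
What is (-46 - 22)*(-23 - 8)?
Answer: 2108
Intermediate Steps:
(-46 - 22)*(-23 - 8) = -68*(-31) = 2108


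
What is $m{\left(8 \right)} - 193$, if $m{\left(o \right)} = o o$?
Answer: $-129$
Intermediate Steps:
$m{\left(o \right)} = o^{2}$
$m{\left(8 \right)} - 193 = 8^{2} - 193 = 64 - 193 = -129$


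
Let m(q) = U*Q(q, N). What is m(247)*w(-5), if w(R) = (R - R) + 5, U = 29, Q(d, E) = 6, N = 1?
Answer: 870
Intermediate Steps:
m(q) = 174 (m(q) = 29*6 = 174)
w(R) = 5 (w(R) = 0 + 5 = 5)
m(247)*w(-5) = 174*5 = 870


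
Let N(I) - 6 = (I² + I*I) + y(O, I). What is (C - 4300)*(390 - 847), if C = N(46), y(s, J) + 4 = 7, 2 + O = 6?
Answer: 26963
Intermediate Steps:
O = 4 (O = -2 + 6 = 4)
y(s, J) = 3 (y(s, J) = -4 + 7 = 3)
N(I) = 9 + 2*I² (N(I) = 6 + ((I² + I*I) + 3) = 6 + ((I² + I²) + 3) = 6 + (2*I² + 3) = 6 + (3 + 2*I²) = 9 + 2*I²)
C = 4241 (C = 9 + 2*46² = 9 + 2*2116 = 9 + 4232 = 4241)
(C - 4300)*(390 - 847) = (4241 - 4300)*(390 - 847) = -59*(-457) = 26963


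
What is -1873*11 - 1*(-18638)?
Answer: -1965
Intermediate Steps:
-1873*11 - 1*(-18638) = -20603 + 18638 = -1965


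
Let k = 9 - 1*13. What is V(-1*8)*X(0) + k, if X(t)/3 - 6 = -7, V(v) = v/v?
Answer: -7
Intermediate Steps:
V(v) = 1
k = -4 (k = 9 - 13 = -4)
X(t) = -3 (X(t) = 18 + 3*(-7) = 18 - 21 = -3)
V(-1*8)*X(0) + k = 1*(-3) - 4 = -3 - 4 = -7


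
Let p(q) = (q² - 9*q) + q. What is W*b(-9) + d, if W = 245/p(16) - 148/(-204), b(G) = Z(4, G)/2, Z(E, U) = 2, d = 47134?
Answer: 307707983/6528 ≈ 47137.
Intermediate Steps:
b(G) = 1 (b(G) = 2/2 = 2*(½) = 1)
p(q) = q² - 8*q
W = 17231/6528 (W = 245/((16*(-8 + 16))) - 148/(-204) = 245/((16*8)) - 148*(-1/204) = 245/128 + 37/51 = 17231/6528 ≈ 2.6396)
W*b(-9) + d = (17231/6528)*1 + 47134 = 17231/6528 + 47134 = 307707983/6528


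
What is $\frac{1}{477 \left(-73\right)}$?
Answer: $- \frac{1}{34821} \approx -2.8718 \cdot 10^{-5}$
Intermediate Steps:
$\frac{1}{477 \left(-73\right)} = \frac{1}{-34821} = - \frac{1}{34821}$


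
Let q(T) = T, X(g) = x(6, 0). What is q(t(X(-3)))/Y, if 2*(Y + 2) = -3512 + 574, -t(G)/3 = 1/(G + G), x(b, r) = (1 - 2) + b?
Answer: 3/14710 ≈ 0.00020394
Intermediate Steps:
x(b, r) = -1 + b
X(g) = 5 (X(g) = -1 + 6 = 5)
t(G) = -3/(2*G) (t(G) = -3/(G + G) = -3*1/(2*G) = -3/(2*G))
Y = -1471 (Y = -2 + (-3512 + 574)/2 = -2 + (1/2)*(-2938) = -2 - 1469 = -1471)
q(t(X(-3)))/Y = -3/2/5/(-1471) = -3/2*1/5*(-1/1471) = -3/10*(-1/1471) = 3/14710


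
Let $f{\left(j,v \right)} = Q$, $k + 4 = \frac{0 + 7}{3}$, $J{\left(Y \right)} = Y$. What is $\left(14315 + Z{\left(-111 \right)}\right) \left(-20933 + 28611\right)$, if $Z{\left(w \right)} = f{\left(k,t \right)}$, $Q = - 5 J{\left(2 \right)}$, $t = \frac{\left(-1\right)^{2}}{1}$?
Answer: $109833790$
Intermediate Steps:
$t = 1$ ($t = 1 \cdot 1 = 1$)
$Q = -10$ ($Q = \left(-5\right) 2 = -10$)
$k = - \frac{5}{3}$ ($k = -4 + \frac{0 + 7}{3} = -4 + 7 \cdot \frac{1}{3} = -4 + \frac{7}{3} = - \frac{5}{3} \approx -1.6667$)
$f{\left(j,v \right)} = -10$
$Z{\left(w \right)} = -10$
$\left(14315 + Z{\left(-111 \right)}\right) \left(-20933 + 28611\right) = \left(14315 - 10\right) \left(-20933 + 28611\right) = 14305 \cdot 7678 = 109833790$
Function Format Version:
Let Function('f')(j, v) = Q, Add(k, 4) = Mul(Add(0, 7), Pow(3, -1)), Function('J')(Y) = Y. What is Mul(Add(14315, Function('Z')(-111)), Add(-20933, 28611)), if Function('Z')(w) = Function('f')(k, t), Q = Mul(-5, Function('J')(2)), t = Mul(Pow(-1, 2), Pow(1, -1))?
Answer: 109833790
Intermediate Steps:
t = 1 (t = Mul(1, 1) = 1)
Q = -10 (Q = Mul(-5, 2) = -10)
k = Rational(-5, 3) (k = Add(-4, Mul(Add(0, 7), Pow(3, -1))) = Add(-4, Mul(7, Rational(1, 3))) = Add(-4, Rational(7, 3)) = Rational(-5, 3) ≈ -1.6667)
Function('f')(j, v) = -10
Function('Z')(w) = -10
Mul(Add(14315, Function('Z')(-111)), Add(-20933, 28611)) = Mul(Add(14315, -10), Add(-20933, 28611)) = Mul(14305, 7678) = 109833790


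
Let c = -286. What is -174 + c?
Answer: -460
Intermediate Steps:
-174 + c = -174 - 286 = -460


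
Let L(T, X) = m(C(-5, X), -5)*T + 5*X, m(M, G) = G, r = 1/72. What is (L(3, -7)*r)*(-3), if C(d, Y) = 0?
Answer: 25/12 ≈ 2.0833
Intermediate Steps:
r = 1/72 ≈ 0.013889
L(T, X) = -5*T + 5*X
(L(3, -7)*r)*(-3) = ((-5*3 + 5*(-7))*(1/72))*(-3) = ((-15 - 35)*(1/72))*(-3) = -50*1/72*(-3) = -25/36*(-3) = 25/12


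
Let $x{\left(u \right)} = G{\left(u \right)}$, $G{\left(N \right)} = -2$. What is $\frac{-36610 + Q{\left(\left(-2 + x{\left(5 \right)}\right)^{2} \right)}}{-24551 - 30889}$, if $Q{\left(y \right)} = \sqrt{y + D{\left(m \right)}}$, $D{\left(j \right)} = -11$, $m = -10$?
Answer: $\frac{523}{792} - \frac{\sqrt{5}}{55440} \approx 0.66031$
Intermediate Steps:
$x{\left(u \right)} = -2$
$Q{\left(y \right)} = \sqrt{-11 + y}$ ($Q{\left(y \right)} = \sqrt{y - 11} = \sqrt{-11 + y}$)
$\frac{-36610 + Q{\left(\left(-2 + x{\left(5 \right)}\right)^{2} \right)}}{-24551 - 30889} = \frac{-36610 + \sqrt{-11 + \left(-2 - 2\right)^{2}}}{-24551 - 30889} = \frac{-36610 + \sqrt{-11 + \left(-4\right)^{2}}}{-55440} = \left(-36610 + \sqrt{-11 + 16}\right) \left(- \frac{1}{55440}\right) = \left(-36610 + \sqrt{5}\right) \left(- \frac{1}{55440}\right) = \frac{523}{792} - \frac{\sqrt{5}}{55440}$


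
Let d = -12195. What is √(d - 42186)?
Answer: I*√54381 ≈ 233.2*I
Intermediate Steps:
√(d - 42186) = √(-12195 - 42186) = √(-54381) = I*√54381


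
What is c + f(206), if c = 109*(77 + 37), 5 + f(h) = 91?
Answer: 12512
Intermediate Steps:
f(h) = 86 (f(h) = -5 + 91 = 86)
c = 12426 (c = 109*114 = 12426)
c + f(206) = 12426 + 86 = 12512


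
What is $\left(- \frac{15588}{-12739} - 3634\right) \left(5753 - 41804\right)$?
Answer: $\frac{1668365942838}{12739} \approx 1.3097 \cdot 10^{8}$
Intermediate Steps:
$\left(- \frac{15588}{-12739} - 3634\right) \left(5753 - 41804\right) = \left(\left(-15588\right) \left(- \frac{1}{12739}\right) - 3634\right) \left(-36051\right) = \left(\frac{15588}{12739} - 3634\right) \left(-36051\right) = \left(- \frac{46277938}{12739}\right) \left(-36051\right) = \frac{1668365942838}{12739}$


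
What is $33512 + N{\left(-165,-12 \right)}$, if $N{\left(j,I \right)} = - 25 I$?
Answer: $33812$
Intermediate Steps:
$33512 + N{\left(-165,-12 \right)} = 33512 - -300 = 33512 + 300 = 33812$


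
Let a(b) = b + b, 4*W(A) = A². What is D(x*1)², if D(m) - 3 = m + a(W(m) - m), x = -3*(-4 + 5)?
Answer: 441/4 ≈ 110.25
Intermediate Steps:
W(A) = A²/4
a(b) = 2*b
x = -3 (x = -3*1 = -3)
D(m) = 3 + m²/2 - m (D(m) = 3 + (m + 2*(m²/4 - m)) = 3 + (m + 2*(-m + m²/4)) = 3 + (m + (m²/2 - 2*m)) = 3 + (m²/2 - m) = 3 + m²/2 - m)
D(x*1)² = (3 + (-3*1)²/2 - (-3))² = (3 + (½)*(-3)² - 1*(-3))² = (3 + (½)*9 + 3)² = (3 + 9/2 + 3)² = (21/2)² = 441/4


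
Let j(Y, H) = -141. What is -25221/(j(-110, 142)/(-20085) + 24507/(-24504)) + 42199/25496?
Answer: 35166485372334401/1384625524264 ≈ 25398.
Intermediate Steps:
-25221/(j(-110, 142)/(-20085) + 24507/(-24504)) + 42199/25496 = -25221/(-141/(-20085) + 24507/(-24504)) + 42199/25496 = -25221/(-141*(-1/20085) + 24507*(-1/24504)) + 42199*(1/25496) = -25221/(47/6695 - 8169/8168) + 42199/25496 = -25221/(-54307559/54684760) + 42199/25496 = -25221*(-54684760/54307559) + 42199/25496 = 1379204331960/54307559 + 42199/25496 = 35166485372334401/1384625524264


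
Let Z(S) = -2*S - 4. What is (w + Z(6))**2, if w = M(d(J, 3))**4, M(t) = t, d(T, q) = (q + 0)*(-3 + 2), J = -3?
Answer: 4225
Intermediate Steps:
d(T, q) = -q (d(T, q) = q*(-1) = -q)
Z(S) = -4 - 2*S
w = 81 (w = (-1*3)**4 = (-3)**4 = 81)
(w + Z(6))**2 = (81 + (-4 - 2*6))**2 = (81 + (-4 - 12))**2 = (81 - 16)**2 = 65**2 = 4225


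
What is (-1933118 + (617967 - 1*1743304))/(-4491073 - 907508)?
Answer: 1019485/1799527 ≈ 0.56653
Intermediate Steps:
(-1933118 + (617967 - 1*1743304))/(-4491073 - 907508) = (-1933118 + (617967 - 1743304))/(-5398581) = (-1933118 - 1125337)*(-1/5398581) = -3058455*(-1/5398581) = 1019485/1799527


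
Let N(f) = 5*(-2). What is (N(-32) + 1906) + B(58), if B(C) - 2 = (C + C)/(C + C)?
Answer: 1899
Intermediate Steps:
N(f) = -10
B(C) = 3 (B(C) = 2 + (C + C)/(C + C) = 2 + (2*C)/((2*C)) = 2 + (2*C)*(1/(2*C)) = 2 + 1 = 3)
(N(-32) + 1906) + B(58) = (-10 + 1906) + 3 = 1896 + 3 = 1899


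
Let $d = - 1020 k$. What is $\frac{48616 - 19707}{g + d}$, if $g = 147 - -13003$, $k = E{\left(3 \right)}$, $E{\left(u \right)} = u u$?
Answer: $\frac{28909}{3970} \approx 7.2819$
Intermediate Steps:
$E{\left(u \right)} = u^{2}$
$k = 9$ ($k = 3^{2} = 9$)
$g = 13150$ ($g = 147 + 13003 = 13150$)
$d = -9180$ ($d = \left(-1020\right) 9 = -9180$)
$\frac{48616 - 19707}{g + d} = \frac{48616 - 19707}{13150 - 9180} = \frac{28909}{3970}$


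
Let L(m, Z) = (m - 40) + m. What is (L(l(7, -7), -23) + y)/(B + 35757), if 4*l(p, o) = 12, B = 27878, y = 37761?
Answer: 37727/63635 ≈ 0.59287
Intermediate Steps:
l(p, o) = 3 (l(p, o) = (¼)*12 = 3)
L(m, Z) = -40 + 2*m (L(m, Z) = (-40 + m) + m = -40 + 2*m)
(L(l(7, -7), -23) + y)/(B + 35757) = ((-40 + 2*3) + 37761)/(27878 + 35757) = ((-40 + 6) + 37761)/63635 = (-34 + 37761)*(1/63635) = 37727*(1/63635) = 37727/63635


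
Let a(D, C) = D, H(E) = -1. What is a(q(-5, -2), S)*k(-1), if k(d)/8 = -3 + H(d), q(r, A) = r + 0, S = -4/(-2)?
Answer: 160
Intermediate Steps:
S = 2 (S = -4*(-½) = 2)
q(r, A) = r
k(d) = -32 (k(d) = 8*(-3 - 1) = 8*(-4) = -32)
a(q(-5, -2), S)*k(-1) = -5*(-32) = 160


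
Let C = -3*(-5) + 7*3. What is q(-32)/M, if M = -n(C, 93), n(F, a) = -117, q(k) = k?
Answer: -32/117 ≈ -0.27350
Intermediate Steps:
C = 36 (C = 15 + 21 = 36)
M = 117 (M = -1*(-117) = 117)
q(-32)/M = -32/117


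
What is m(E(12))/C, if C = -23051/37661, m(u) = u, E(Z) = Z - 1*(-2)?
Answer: -75322/3293 ≈ -22.873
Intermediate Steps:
E(Z) = 2 + Z (E(Z) = Z + 2 = 2 + Z)
C = -23051/37661 (C = -23051*1/37661 = -23051/37661 ≈ -0.61207)
m(E(12))/C = (2 + 12)/(-23051/37661) = 14*(-37661/23051) = -75322/3293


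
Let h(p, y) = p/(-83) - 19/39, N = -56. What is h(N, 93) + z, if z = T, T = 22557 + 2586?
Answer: 81388498/3237 ≈ 25143.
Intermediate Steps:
h(p, y) = -19/39 - p/83 (h(p, y) = p*(-1/83) - 19*1/39 = -p/83 - 19/39 = -19/39 - p/83)
T = 25143
z = 25143
h(N, 93) + z = (-19/39 - 1/83*(-56)) + 25143 = (-19/39 + 56/83) + 25143 = 607/3237 + 25143 = 81388498/3237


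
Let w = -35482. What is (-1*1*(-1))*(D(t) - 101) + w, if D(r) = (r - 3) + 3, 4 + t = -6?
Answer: -35593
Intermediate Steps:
t = -10 (t = -4 - 6 = -10)
D(r) = r (D(r) = (-3 + r) + 3 = r)
(-1*1*(-1))*(D(t) - 101) + w = (-1*1*(-1))*(-10 - 101) - 35482 = -1*(-1)*(-111) - 35482 = 1*(-111) - 35482 = -111 - 35482 = -35593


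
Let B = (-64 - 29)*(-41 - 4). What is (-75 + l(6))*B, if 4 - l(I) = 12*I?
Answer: -598455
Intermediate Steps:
l(I) = 4 - 12*I
B = 4185 (B = -93*(-45) = 4185)
(-75 + l(6))*B = (-75 + (4 - 12*6))*4185 = (-75 + (4 - 72))*4185 = (-75 - 68)*4185 = -143*4185 = -598455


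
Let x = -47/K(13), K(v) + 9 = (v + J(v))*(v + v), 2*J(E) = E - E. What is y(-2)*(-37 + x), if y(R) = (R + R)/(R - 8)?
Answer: -104/7 ≈ -14.857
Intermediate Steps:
J(E) = 0 (J(E) = (E - E)/2 = (½)*0 = 0)
y(R) = 2*R/(-8 + R) (y(R) = (2*R)/(-8 + R) = 2*R/(-8 + R))
K(v) = -9 + 2*v² (K(v) = -9 + (v + 0)*(v + v) = -9 + v*(2*v) = -9 + 2*v²)
x = -⅐ (x = -47/(-9 + 2*13²) = -47/(-9 + 2*169) = -47/(-9 + 338) = -47/329 = -47*1/329 = -⅐ ≈ -0.14286)
y(-2)*(-37 + x) = (2*(-2)/(-8 - 2))*(-37 - ⅐) = (2*(-2)/(-10))*(-260/7) = (2*(-2)*(-⅒))*(-260/7) = (⅖)*(-260/7) = -104/7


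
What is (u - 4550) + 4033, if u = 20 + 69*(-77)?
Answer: -5810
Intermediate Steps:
u = -5293 (u = 20 - 5313 = -5293)
(u - 4550) + 4033 = (-5293 - 4550) + 4033 = -9843 + 4033 = -5810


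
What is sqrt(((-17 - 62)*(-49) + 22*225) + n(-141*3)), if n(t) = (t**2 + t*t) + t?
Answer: 4*sqrt(22891) ≈ 605.19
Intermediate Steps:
n(t) = t + 2*t**2 (n(t) = (t**2 + t**2) + t = 2*t**2 + t = t + 2*t**2)
sqrt(((-17 - 62)*(-49) + 22*225) + n(-141*3)) = sqrt(((-17 - 62)*(-49) + 22*225) + (-141*3)*(1 + 2*(-141*3))) = sqrt((-79*(-49) + 4950) - 423*(1 + 2*(-423))) = sqrt((3871 + 4950) - 423*(1 - 846)) = sqrt(8821 - 423*(-845)) = sqrt(8821 + 357435) = sqrt(366256) = 4*sqrt(22891)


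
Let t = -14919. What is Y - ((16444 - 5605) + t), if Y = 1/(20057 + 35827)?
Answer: 228006721/55884 ≈ 4080.0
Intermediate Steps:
Y = 1/55884 ≈ 1.7894e-5
Y - ((16444 - 5605) + t) = 1/55884 - ((16444 - 5605) - 14919) = 1/55884 - (10839 - 14919) = 1/55884 - 1*(-4080) = 1/55884 + 4080 = 228006721/55884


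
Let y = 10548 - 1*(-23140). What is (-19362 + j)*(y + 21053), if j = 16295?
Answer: -167890647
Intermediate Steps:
y = 33688 (y = 10548 + 23140 = 33688)
(-19362 + j)*(y + 21053) = (-19362 + 16295)*(33688 + 21053) = -3067*54741 = -167890647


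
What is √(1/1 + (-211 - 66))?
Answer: 2*I*√69 ≈ 16.613*I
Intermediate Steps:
√(1/1 + (-211 - 66)) = √(1 - 277) = √(-276) = 2*I*√69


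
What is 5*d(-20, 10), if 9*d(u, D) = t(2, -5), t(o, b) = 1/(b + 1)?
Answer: -5/36 ≈ -0.13889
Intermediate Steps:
t(o, b) = 1/(1 + b)
d(u, D) = -1/36 (d(u, D) = 1/(9*(1 - 5)) = (1/9)/(-4) = (1/9)*(-1/4) = -1/36)
5*d(-20, 10) = 5*(-1/36) = -5/36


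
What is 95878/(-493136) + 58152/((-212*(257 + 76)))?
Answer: -39916045/39204312 ≈ -1.0182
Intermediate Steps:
95878/(-493136) + 58152/((-212*(257 + 76))) = 95878*(-1/493136) + 58152/((-212*333)) = -47939/246568 + 58152/(-70596) = -47939/246568 + 58152*(-1/70596) = -47939/246568 - 4846/5883 = -39916045/39204312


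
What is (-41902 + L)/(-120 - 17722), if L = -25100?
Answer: 33501/8921 ≈ 3.7553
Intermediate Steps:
(-41902 + L)/(-120 - 17722) = (-41902 - 25100)/(-120 - 17722) = -67002/(-17842) = -67002*(-1/17842) = 33501/8921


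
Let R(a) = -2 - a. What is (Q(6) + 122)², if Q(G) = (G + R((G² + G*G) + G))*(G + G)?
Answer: 586756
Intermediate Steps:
Q(G) = 2*G*(-2 - 2*G²) (Q(G) = (G + (-2 - ((G² + G*G) + G)))*(G + G) = (G + (-2 - ((G² + G²) + G)))*(2*G) = (G + (-2 - (2*G² + G)))*(2*G) = (G + (-2 - (G + 2*G²)))*(2*G) = (G + (-2 + (-G - 2*G²)))*(2*G) = (G + (-2 - G - 2*G²))*(2*G) = (-2 - 2*G²)*(2*G) = 2*G*(-2 - 2*G²))
(Q(6) + 122)² = (4*6*(-1 - 1*6²) + 122)² = (4*6*(-1 - 1*36) + 122)² = (4*6*(-1 - 36) + 122)² = (4*6*(-37) + 122)² = (-888 + 122)² = (-766)² = 586756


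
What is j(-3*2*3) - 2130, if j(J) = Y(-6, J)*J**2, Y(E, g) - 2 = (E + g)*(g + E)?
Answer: 185142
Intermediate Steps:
Y(E, g) = 2 + (E + g)**2 (Y(E, g) = 2 + (E + g)*(g + E) = 2 + (E + g)*(E + g) = 2 + (E + g)**2)
j(J) = J**2*(2 + (-6 + J)**2) (j(J) = (2 + (-6 + J)**2)*J**2 = J**2*(2 + (-6 + J)**2))
j(-3*2*3) - 2130 = (-3*2*3)**2*(2 + (-6 - 3*2*3)**2) - 2130 = (-6*3)**2*(2 + (-6 - 6*3)**2) - 2130 = (-18)**2*(2 + (-6 - 18)**2) - 2130 = 324*(2 + (-24)**2) - 2130 = 324*(2 + 576) - 2130 = 324*578 - 2130 = 187272 - 2130 = 185142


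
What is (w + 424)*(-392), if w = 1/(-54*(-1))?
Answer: -4487812/27 ≈ -1.6622e+5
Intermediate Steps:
w = 1/54 ≈ 0.018519
(w + 424)*(-392) = (1/54 + 424)*(-392) = (22897/54)*(-392) = -4487812/27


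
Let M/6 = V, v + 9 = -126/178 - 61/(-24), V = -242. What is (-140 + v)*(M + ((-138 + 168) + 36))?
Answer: 72614157/356 ≈ 2.0397e+5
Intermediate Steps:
v = -15307/2136 (v = -9 + (-126/178 - 61/(-24)) = -9 + (-126*1/178 - 61*(-1/24)) = -9 + (-63/89 + 61/24) = -9 + 3917/2136 = -15307/2136 ≈ -7.1662)
M = -1452 (M = 6*(-242) = -1452)
(-140 + v)*(M + ((-138 + 168) + 36)) = (-140 - 15307/2136)*(-1452 + ((-138 + 168) + 36)) = -314347*(-1452 + (30 + 36))/2136 = -314347*(-1452 + 66)/2136 = -314347/2136*(-1386) = 72614157/356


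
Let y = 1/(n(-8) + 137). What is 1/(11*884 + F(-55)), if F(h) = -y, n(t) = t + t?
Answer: 121/1176603 ≈ 0.00010284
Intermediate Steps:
n(t) = 2*t
y = 1/121 (y = 1/(2*(-8) + 137) = 1/(-16 + 137) = 1/121 ≈ 0.0082645)
F(h) = -1/121 (F(h) = -1*1/121 = -1/121)
1/(11*884 + F(-55)) = 1/(11*884 - 1/121) = 1/(9724 - 1/121) = 1/(1176603/121) = 121/1176603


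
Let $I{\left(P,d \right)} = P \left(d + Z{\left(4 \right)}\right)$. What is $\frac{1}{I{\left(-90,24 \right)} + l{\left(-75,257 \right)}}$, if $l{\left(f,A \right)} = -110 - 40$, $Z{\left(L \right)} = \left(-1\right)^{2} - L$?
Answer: $- \frac{1}{2040} \approx -0.0004902$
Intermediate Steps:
$Z{\left(L \right)} = 1 - L$
$l{\left(f,A \right)} = -150$
$I{\left(P,d \right)} = P \left(-3 + d\right)$ ($I{\left(P,d \right)} = P \left(d + \left(1 - 4\right)\right) = P \left(d - 3\right) = P \left(-3 + d\right)$)
$\frac{1}{I{\left(-90,24 \right)} + l{\left(-75,257 \right)}} = \frac{1}{- 90 \left(-3 + 24\right) - 150} = \frac{1}{\left(-90\right) 21 - 150} = \frac{1}{-1890 - 150} = \frac{1}{-2040} = - \frac{1}{2040}$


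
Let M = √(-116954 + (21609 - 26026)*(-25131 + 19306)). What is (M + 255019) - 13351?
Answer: 241668 + √25612071 ≈ 2.4673e+5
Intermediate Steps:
M = √25612071 (M = √(-116954 - 4417*(-5825)) = √(-116954 + 25729025) = √25612071 ≈ 5060.8)
(M + 255019) - 13351 = (√25612071 + 255019) - 13351 = (255019 + √25612071) - 13351 = 241668 + √25612071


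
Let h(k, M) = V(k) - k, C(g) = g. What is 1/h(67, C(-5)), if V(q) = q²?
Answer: 1/4422 ≈ 0.00022614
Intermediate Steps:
h(k, M) = k² - k
1/h(67, C(-5)) = 1/(67*(-1 + 67)) = 1/(67*66) = 1/4422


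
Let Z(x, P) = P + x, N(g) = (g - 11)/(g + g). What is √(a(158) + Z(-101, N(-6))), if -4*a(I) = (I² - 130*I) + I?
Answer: I*√44823/6 ≈ 35.286*I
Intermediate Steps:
N(g) = (-11 + g)/(2*g) (N(g) = (-11 + g)/((2*g)) = (-11 + g)*(1/(2*g)) = (-11 + g)/(2*g))
a(I) = -I²/4 + 129*I/4 (a(I) = -((I² - 130*I) + I)/4 = -(I² - 129*I)/4 = -I²/4 + 129*I/4)
√(a(158) + Z(-101, N(-6))) = √((¼)*158*(129 - 1*158) + ((½)*(-11 - 6)/(-6) - 101)) = √((¼)*158*(129 - 158) + ((½)*(-⅙)*(-17) - 101)) = √((¼)*158*(-29) + (17/12 - 101)) = √(-2291/2 - 1195/12) = √(-14941/12) = I*√44823/6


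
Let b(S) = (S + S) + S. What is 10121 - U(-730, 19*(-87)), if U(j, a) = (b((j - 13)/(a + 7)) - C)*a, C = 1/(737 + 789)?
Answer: 7760442485/627949 ≈ 12358.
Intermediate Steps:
b(S) = 3*S (b(S) = 2*S + S = 3*S)
C = 1/1526 ≈ 0.00065531
U(j, a) = a*(-1/1526 + 3*(-13 + j)/(7 + a)) (U(j, a) = (3*((j - 13)/(a + 7)) - 1*1/1526)*a = (3*((-13 + j)/(7 + a)) - 1/1526)*a = (3*(-13 + j)/(7 + a) - 1/1526)*a = (-1/1526 + 3*(-13 + j)/(7 + a))*a = a*(-1/1526 + 3*(-13 + j)/(7 + a)))
10121 - U(-730, 19*(-87)) = 10121 - 19*(-87)*(-59521 - 19*(-87) + 4578*(-730))/(1526*(7 + 19*(-87))) = 10121 - (-1653)*(-59521 - 1*(-1653) - 3341940)/(1526*(7 - 1653)) = 10121 - (-1653)*(-59521 + 1653 - 3341940)/(1526*(-1646)) = 10121 - (-1653)*(-1)*(-3399808)/(1526*1646) = 10121 - 1*(-1404970656/627949) = 10121 + 1404970656/627949 = 7760442485/627949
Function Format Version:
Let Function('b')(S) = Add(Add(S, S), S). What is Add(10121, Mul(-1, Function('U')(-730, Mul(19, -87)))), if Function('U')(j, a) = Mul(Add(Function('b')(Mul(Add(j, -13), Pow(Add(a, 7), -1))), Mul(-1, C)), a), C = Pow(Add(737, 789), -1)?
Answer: Rational(7760442485, 627949) ≈ 12358.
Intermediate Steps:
Function('b')(S) = Mul(3, S) (Function('b')(S) = Add(Mul(2, S), S) = Mul(3, S))
C = Rational(1, 1526) (C = Pow(1526, -1) = Rational(1, 1526) ≈ 0.00065531)
Function('U')(j, a) = Mul(a, Add(Rational(-1, 1526), Mul(3, Pow(Add(7, a), -1), Add(-13, j)))) (Function('U')(j, a) = Mul(Add(Mul(3, Mul(Add(j, -13), Pow(Add(a, 7), -1))), Mul(-1, Rational(1, 1526))), a) = Mul(Add(Mul(3, Mul(Add(-13, j), Pow(Add(7, a), -1))), Rational(-1, 1526)), a) = Mul(Add(Mul(3, Mul(Pow(Add(7, a), -1), Add(-13, j))), Rational(-1, 1526)), a) = Mul(Add(Mul(3, Pow(Add(7, a), -1), Add(-13, j)), Rational(-1, 1526)), a) = Mul(Add(Rational(-1, 1526), Mul(3, Pow(Add(7, a), -1), Add(-13, j))), a) = Mul(a, Add(Rational(-1, 1526), Mul(3, Pow(Add(7, a), -1), Add(-13, j)))))
Add(10121, Mul(-1, Function('U')(-730, Mul(19, -87)))) = Add(10121, Mul(-1, Mul(Rational(1, 1526), Mul(19, -87), Pow(Add(7, Mul(19, -87)), -1), Add(-59521, Mul(-1, Mul(19, -87)), Mul(4578, -730))))) = Add(10121, Mul(-1, Mul(Rational(1, 1526), -1653, Pow(Add(7, -1653), -1), Add(-59521, Mul(-1, -1653), -3341940)))) = Add(10121, Mul(-1, Mul(Rational(1, 1526), -1653, Pow(-1646, -1), Add(-59521, 1653, -3341940)))) = Add(10121, Mul(-1, Mul(Rational(1, 1526), -1653, Rational(-1, 1646), -3399808))) = Add(10121, Mul(-1, Rational(-1404970656, 627949))) = Add(10121, Rational(1404970656, 627949)) = Rational(7760442485, 627949)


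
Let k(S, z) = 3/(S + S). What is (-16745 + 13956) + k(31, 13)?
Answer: -172915/62 ≈ -2789.0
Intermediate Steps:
k(S, z) = 3/(2*S) (k(S, z) = 3/((2*S)) = 3*(1/(2*S)) = 3/(2*S))
(-16745 + 13956) + k(31, 13) = (-16745 + 13956) + (3/2)/31 = -2789 + (3/2)*(1/31) = -2789 + 3/62 = -172915/62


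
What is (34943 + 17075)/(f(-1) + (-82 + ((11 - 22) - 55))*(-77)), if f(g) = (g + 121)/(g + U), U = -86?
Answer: 754261/165222 ≈ 4.5651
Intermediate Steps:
f(g) = (121 + g)/(-86 + g) (f(g) = (g + 121)/(g - 86) = (121 + g)/(-86 + g))
(34943 + 17075)/(f(-1) + (-82 + ((11 - 22) - 55))*(-77)) = (34943 + 17075)/((121 - 1)/(-86 - 1) + (-82 + ((11 - 22) - 55))*(-77)) = 52018/(120/(-87) + (-82 + (-11 - 55))*(-77)) = 52018/(-1/87*120 + (-82 - 66)*(-77)) = 52018/(-40/29 - 148*(-77)) = 52018/(-40/29 + 11396) = 52018/(330444/29) = 52018*(29/330444) = 754261/165222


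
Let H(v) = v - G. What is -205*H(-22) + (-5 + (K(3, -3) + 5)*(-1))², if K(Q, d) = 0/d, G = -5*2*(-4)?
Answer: 12810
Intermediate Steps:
G = 40 (G = -10*(-4) = 40)
K(Q, d) = 0
H(v) = -40 + v (H(v) = v - 1*40 = v - 40 = -40 + v)
-205*H(-22) + (-5 + (K(3, -3) + 5)*(-1))² = -205*(-40 - 22) + (-5 + (0 + 5)*(-1))² = -205*(-62) + (-5 + 5*(-1))² = 12710 + (-5 - 5)² = 12710 + (-10)² = 12710 + 100 = 12810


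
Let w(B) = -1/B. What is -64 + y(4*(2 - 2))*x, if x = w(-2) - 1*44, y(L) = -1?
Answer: -41/2 ≈ -20.500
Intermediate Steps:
x = -87/2 (x = -1/(-2) - 1*44 = -1*(-½) - 44 = ½ - 44 = -87/2 ≈ -43.500)
-64 + y(4*(2 - 2))*x = -64 - 1*(-87/2) = -64 + 87/2 = -41/2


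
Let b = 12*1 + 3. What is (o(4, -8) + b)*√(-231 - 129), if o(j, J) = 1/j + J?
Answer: 87*I*√10/2 ≈ 137.56*I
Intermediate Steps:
o(j, J) = J + 1/j
b = 15 (b = 12 + 3 = 15)
(o(4, -8) + b)*√(-231 - 129) = ((-8 + 1/4) + 15)*√(-231 - 129) = ((-8 + ¼) + 15)*√(-360) = (-31/4 + 15)*(6*I*√10) = 29*(6*I*√10)/4 = 87*I*√10/2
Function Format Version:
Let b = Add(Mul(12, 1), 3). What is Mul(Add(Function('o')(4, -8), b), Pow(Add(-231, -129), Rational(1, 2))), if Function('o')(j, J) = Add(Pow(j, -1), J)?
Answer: Mul(Rational(87, 2), I, Pow(10, Rational(1, 2))) ≈ Mul(137.56, I)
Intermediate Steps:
Function('o')(j, J) = Add(J, Pow(j, -1))
b = 15 (b = Add(12, 3) = 15)
Mul(Add(Function('o')(4, -8), b), Pow(Add(-231, -129), Rational(1, 2))) = Mul(Add(Add(-8, Pow(4, -1)), 15), Pow(Add(-231, -129), Rational(1, 2))) = Mul(Add(Add(-8, Rational(1, 4)), 15), Pow(-360, Rational(1, 2))) = Mul(Add(Rational(-31, 4), 15), Mul(6, I, Pow(10, Rational(1, 2)))) = Mul(Rational(29, 4), Mul(6, I, Pow(10, Rational(1, 2)))) = Mul(Rational(87, 2), I, Pow(10, Rational(1, 2)))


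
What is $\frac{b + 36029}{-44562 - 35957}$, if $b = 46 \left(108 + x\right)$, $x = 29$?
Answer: $- \frac{42331}{80519} \approx -0.52573$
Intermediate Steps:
$b = 6302$ ($b = 46 \left(108 + 29\right) = 46 \cdot 137 = 6302$)
$\frac{b + 36029}{-44562 - 35957} = \frac{6302 + 36029}{-44562 - 35957} = \frac{42331}{-80519} = 42331 \left(- \frac{1}{80519}\right) = - \frac{42331}{80519}$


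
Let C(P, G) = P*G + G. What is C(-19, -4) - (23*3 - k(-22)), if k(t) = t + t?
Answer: -41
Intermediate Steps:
k(t) = 2*t
C(P, G) = G + G*P (C(P, G) = G*P + G = G + G*P)
C(-19, -4) - (23*3 - k(-22)) = -4*(1 - 19) - (23*3 - 2*(-22)) = -4*(-18) - (69 - 1*(-44)) = 72 - (69 + 44) = 72 - 1*113 = 72 - 113 = -41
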